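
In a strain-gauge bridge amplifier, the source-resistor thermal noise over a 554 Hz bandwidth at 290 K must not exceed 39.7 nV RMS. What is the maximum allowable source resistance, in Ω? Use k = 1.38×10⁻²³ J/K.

Johnson–Nyquist: V_n = √(4kTRB) ⇒ R = V_n² / (4kTB)
4kTB = 4 × 1.38×10⁻²³ × 290 × 5.54×10² = 8.87×10⁻¹⁸
R = (3.97×10⁻⁸)² / 8.87×10⁻¹⁸ = 1.78×10² Ω = 178 Ω

178 Ω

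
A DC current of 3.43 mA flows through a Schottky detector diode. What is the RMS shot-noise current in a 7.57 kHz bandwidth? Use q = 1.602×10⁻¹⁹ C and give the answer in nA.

2.88 nA

I_n = √(2qI·B)
2qI·B = 2 × 1.602×10⁻¹⁹ × 3.43×10⁻³ × 7.57×10³ = 8.32×10⁻¹⁸ A²
I_n = √(8.32×10⁻¹⁸) = 2.88×10⁻⁹ A = 2.88 nA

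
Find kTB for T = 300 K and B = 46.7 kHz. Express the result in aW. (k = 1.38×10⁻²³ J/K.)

193 aW

P_n = kTB = 1.38×10⁻²³ × 300 × 4.67×10⁴ = 1.93×10⁻¹⁶ W = 193 aW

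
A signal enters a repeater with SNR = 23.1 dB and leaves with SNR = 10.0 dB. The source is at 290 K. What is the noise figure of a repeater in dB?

NF (dB) = SNR_in(dB) − SNR_out(dB) when the source is at T₀
NF = 23.1 − 10.0 = 13.1 dB

13.1 dB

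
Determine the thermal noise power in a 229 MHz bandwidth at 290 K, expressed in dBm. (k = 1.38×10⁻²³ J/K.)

P_n = kTB = 1.38×10⁻²³ × 290 × 2.29×10⁸ = 9.16×10⁻¹³ W
In dBm: 10 log₁₀(9.16×10⁻¹³ / 10⁻³) = −90.4 dBm

−90.4 dBm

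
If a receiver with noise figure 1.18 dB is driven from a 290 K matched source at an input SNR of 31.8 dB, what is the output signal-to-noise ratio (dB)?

30.62 dB

By definition F = SNR_in/SNR_out, so in dB: SNR_out = SNR_in − NF
SNR_out = 31.8 − 1.18 = 30.62 dB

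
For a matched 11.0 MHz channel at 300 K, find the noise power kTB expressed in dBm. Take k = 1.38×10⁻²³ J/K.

−103.4 dBm

P_n = kTB = 1.38×10⁻²³ × 300 × 1.10×10⁷ = 4.55×10⁻¹⁴ W
In dBm: 10 log₁₀(4.55×10⁻¹⁴ / 10⁻³) = −103.4 dBm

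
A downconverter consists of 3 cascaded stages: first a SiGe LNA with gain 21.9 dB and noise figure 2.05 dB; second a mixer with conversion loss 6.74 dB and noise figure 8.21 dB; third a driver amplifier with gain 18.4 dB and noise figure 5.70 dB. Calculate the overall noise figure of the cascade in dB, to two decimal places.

2.36 dB

Convert to linear (a loss of L dB is a gain of −L dB): F_i = 10^(NF_i/10), G_i = 10^(G_i,dB/10)
  Stage 1: F_1 = 10^(2.05/10) = 1.603, G_1 = 10^(21.9/10) = 154.9
  Stage 2: F_2 = 10^(8.21/10) = 6.622, G_2 = 10^(−6.74/10) = 0.2118
  Stage 3: F_3 = 10^(5.70/10) = 3.715, G_3 = 10^(18.4/10) = 69.18
Friis cascade:
  F = 1.603 + (6.622 − 1)/154.9 + (3.715 − 1)/32.81 = 1.722
NF = 10 log₁₀(1.722) = 2.36 dB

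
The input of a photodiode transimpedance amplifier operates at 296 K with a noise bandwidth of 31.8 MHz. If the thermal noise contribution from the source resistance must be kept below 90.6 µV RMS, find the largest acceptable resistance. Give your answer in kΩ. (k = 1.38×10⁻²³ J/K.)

15.8 kΩ

Johnson–Nyquist: V_n = √(4kTRB) ⇒ R = V_n² / (4kTB)
4kTB = 4 × 1.38×10⁻²³ × 296 × 3.18×10⁷ = 5.20×10⁻¹³
R = (9.06×10⁻⁵)² / 5.20×10⁻¹³ = 1.58×10⁴ Ω = 15.8 kΩ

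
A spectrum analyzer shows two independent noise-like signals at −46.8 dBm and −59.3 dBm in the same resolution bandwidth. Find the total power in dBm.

Convert to linear, add, convert back:
P₁ = 2.09×10⁻⁸ W, P₂ = 1.17×10⁻⁹ W
P_tot = 2.21×10⁻⁸ W → 10 log₁₀(P_tot / 10⁻³) = −46.6 dBm

−46.6 dBm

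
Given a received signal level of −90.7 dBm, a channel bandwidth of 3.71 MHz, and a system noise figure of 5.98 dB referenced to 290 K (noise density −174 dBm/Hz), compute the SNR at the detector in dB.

11.6 dB

Noise floor: N = −174 + 10 log₁₀(B) + NF
10 log₁₀(3.71×10⁶) = 65.69 dB
N = −174 + 65.69 + 5.98 = −102.33 dBm
SNR = P_sig − N = −90.7 − (−102.33) = 11.63 dB → 11.6 dB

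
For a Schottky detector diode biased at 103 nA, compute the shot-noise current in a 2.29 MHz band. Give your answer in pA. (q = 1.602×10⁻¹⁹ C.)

I_n = √(2qI·B)
2qI·B = 2 × 1.602×10⁻¹⁹ × 1.03×10⁻⁷ × 2.29×10⁶ = 7.56×10⁻²⁰ A²
I_n = √(7.56×10⁻²⁰) = 2.75×10⁻¹⁰ A = 275 pA

275 pA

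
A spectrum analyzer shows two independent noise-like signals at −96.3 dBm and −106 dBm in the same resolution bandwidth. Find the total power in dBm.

−95.9 dBm

Convert to linear, add, convert back:
P₁ = 2.34×10⁻¹³ W, P₂ = 2.51×10⁻¹⁴ W
P_tot = 2.60×10⁻¹³ W → 10 log₁₀(P_tot / 10⁻³) = −95.9 dBm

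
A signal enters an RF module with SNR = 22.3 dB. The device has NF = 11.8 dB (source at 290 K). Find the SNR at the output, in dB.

By definition F = SNR_in/SNR_out, so in dB: SNR_out = SNR_in − NF
SNR_out = 22.3 − 11.8 = 10.5 dB

10.5 dB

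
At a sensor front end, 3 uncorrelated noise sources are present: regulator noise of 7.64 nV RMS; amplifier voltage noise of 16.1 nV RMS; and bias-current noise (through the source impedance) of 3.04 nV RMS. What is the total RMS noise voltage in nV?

18.1 nV

Uncorrelated sources add in power (mean-square): V_tot = √(ΣV_i²)
V_tot = √[(7.64×10⁻⁹)² + (1.61×10⁻⁸)² + (3.04×10⁻⁹)²] = 1.81×10⁻⁸ V = 18.1 nV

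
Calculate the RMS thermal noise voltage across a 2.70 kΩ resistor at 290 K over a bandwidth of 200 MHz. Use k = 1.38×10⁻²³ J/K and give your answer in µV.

V_n = √(4kTRB)
4kTRB = 4 × 1.38×10⁻²³ × 290 × 2.70×10³ × 2.00×10⁸ = 8.64×10⁻⁹ V²
V_n = √(8.64×10⁻⁹) = 9.30×10⁻⁵ V = 93.0 µV

93.0 µV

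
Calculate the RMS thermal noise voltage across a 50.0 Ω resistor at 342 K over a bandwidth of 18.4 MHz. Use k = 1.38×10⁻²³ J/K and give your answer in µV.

V_n = √(4kTRB)
4kTRB = 4 × 1.38×10⁻²³ × 342 × 5.00×10¹ × 1.84×10⁷ = 1.74×10⁻¹¹ V²
V_n = √(1.74×10⁻¹¹) = 4.17×10⁻⁶ V = 4.17 µV

4.17 µV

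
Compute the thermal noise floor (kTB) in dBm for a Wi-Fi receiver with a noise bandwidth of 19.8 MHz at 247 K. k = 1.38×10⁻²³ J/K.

P_n = kTB = 1.38×10⁻²³ × 247 × 1.98×10⁷ = 6.75×10⁻¹⁴ W
In dBm: 10 log₁₀(6.75×10⁻¹⁴ / 10⁻³) = −101.7 dBm

−101.7 dBm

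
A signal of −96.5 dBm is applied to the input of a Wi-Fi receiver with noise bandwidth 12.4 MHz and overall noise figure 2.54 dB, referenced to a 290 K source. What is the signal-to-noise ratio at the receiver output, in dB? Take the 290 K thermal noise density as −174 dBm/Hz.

4.0 dB

Noise floor: N = −174 + 10 log₁₀(B) + NF
10 log₁₀(1.24×10⁷) = 70.93 dB
N = −174 + 70.93 + 2.54 = −100.53 dBm
SNR = P_sig − N = −96.5 − (−100.53) = 4.03 dB → 4.0 dB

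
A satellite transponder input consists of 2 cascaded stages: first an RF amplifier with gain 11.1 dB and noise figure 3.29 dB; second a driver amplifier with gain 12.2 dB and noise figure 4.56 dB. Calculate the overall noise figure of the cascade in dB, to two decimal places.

3.57 dB

Convert to linear (a loss of L dB is a gain of −L dB): F_i = 10^(NF_i/10), G_i = 10^(G_i,dB/10)
  Stage 1: F_1 = 10^(3.29/10) = 2.133, G_1 = 10^(11.1/10) = 12.88
  Stage 2: F_2 = 10^(4.56/10) = 2.858, G_2 = 10^(12.2/10) = 16.60
Friis cascade:
  F = 2.133 + (2.858 − 1)/12.88 = 2.277
NF = 10 log₁₀(2.277) = 3.57 dB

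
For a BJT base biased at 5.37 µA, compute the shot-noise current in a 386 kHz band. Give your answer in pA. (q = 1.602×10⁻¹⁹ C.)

I_n = √(2qI·B)
2qI·B = 2 × 1.602×10⁻¹⁹ × 5.37×10⁻⁶ × 3.86×10⁵ = 6.64×10⁻¹⁹ A²
I_n = √(6.64×10⁻¹⁹) = 8.15×10⁻¹⁰ A = 815 pA

815 pA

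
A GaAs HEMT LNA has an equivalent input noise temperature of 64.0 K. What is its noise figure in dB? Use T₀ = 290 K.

0.866 dB

F = 1 + T_e/T₀ = 1 + 64.0/290 = 1.22069
NF = 10 log₁₀(1.22069) = 0.866 dB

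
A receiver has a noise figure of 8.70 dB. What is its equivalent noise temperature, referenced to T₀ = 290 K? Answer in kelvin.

F = 10^(8.70/10) = 7.4131
T_e = (F − 1)·T₀ = (7.4131 − 1) × 290 = 1860 K

1860 K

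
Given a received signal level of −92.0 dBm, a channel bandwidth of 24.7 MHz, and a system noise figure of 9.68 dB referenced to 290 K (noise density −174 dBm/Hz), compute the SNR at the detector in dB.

Noise floor: N = −174 + 10 log₁₀(B) + NF
10 log₁₀(2.47×10⁷) = 73.93 dB
N = −174 + 73.93 + 9.68 = −90.39 dBm
SNR = P_sig − N = −92.0 − (−90.39) = −1.61 dB → −1.6 dB

−1.6 dB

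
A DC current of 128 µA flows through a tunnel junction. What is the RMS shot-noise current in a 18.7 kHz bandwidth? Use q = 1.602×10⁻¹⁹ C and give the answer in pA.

I_n = √(2qI·B)
2qI·B = 2 × 1.602×10⁻¹⁹ × 1.28×10⁻⁴ × 1.87×10⁴ = 7.67×10⁻¹⁹ A²
I_n = √(7.67×10⁻¹⁹) = 8.76×10⁻¹⁰ A = 876 pA

876 pA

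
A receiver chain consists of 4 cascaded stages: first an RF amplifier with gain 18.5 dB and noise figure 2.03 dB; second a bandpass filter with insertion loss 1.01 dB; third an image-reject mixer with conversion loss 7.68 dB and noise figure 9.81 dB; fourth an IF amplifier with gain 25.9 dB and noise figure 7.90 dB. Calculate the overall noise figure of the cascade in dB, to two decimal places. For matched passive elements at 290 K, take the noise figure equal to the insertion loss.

Convert to linear (a loss of L dB is a gain of −L dB): F_i = 10^(NF_i/10), G_i = 10^(G_i,dB/10)
  Stage 1: F_1 = 10^(2.03/10) = 1.596, G_1 = 10^(18.5/10) = 70.79
  Stage 2: F_2 = 10^(1.01/10) = 1.262, G_2 = 10^(−1.01/10) = 0.7925
  Stage 3: F_3 = 10^(9.81/10) = 9.572, G_3 = 10^(−7.68/10) = 0.1706
  Stage 4: F_4 = 10^(7.90/10) = 6.166, G_4 = 10^(25.9/10) = 389.0
Friis cascade:
  F = 1.596 + (1.262 − 1)/70.79 + (9.572 − 1)/56.10 + (6.166 − 1)/9.572 = 2.292
NF = 10 log₁₀(2.292) = 3.60 dB

3.60 dB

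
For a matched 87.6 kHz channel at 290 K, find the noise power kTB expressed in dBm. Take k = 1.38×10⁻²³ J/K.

P_n = kTB = 1.38×10⁻²³ × 290 × 8.76×10⁴ = 3.51×10⁻¹⁶ W
In dBm: 10 log₁₀(3.51×10⁻¹⁶ / 10⁻³) = −124.6 dBm

−124.6 dBm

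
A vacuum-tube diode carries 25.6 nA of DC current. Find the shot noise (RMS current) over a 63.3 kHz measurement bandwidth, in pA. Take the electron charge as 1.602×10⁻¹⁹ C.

I_n = √(2qI·B)
2qI·B = 2 × 1.602×10⁻¹⁹ × 2.56×10⁻⁸ × 6.33×10⁴ = 5.19×10⁻²² A²
I_n = √(5.19×10⁻²²) = 2.28×10⁻¹¹ A = 22.8 pA

22.8 pA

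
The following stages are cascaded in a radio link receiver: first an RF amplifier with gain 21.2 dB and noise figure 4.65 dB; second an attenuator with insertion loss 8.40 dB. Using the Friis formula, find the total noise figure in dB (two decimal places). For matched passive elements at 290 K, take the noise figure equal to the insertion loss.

4.72 dB

Convert to linear (a loss of L dB is a gain of −L dB): F_i = 10^(NF_i/10), G_i = 10^(G_i,dB/10)
  Stage 1: F_1 = 10^(4.65/10) = 2.917, G_1 = 10^(21.2/10) = 131.8
  Stage 2: F_2 = 10^(8.40/10) = 6.918, G_2 = 10^(−8.40/10) = 0.1445
Friis cascade:
  F = 2.917 + (6.918 − 1)/131.8 = 2.962
NF = 10 log₁₀(2.962) = 4.72 dB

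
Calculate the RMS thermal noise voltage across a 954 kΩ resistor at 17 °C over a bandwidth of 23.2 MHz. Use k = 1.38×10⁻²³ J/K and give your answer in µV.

T = 17 °C + 273.15 = 290.15 K
V_n = √(4kTRB)
4kTRB = 4 × 1.38×10⁻²³ × 290.15 × 9.54×10⁵ × 2.32×10⁷ = 3.54×10⁻⁷ V²
V_n = √(3.54×10⁻⁷) = 5.95×10⁻⁴ V = 595 µV

595 µV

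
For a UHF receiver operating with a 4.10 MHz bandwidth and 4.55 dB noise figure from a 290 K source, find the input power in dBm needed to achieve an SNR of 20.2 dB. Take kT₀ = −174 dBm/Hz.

Sensitivity = −174 + 10 log₁₀(B) + NF + SNR_min
= −174 + 66.13 + 4.55 + 20.2
= −83.12 dBm → −83.1 dBm

−83.1 dBm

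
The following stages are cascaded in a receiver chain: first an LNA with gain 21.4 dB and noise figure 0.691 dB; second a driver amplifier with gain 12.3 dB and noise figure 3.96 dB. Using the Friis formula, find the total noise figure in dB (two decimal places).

0.73 dB

Convert to linear (a loss of L dB is a gain of −L dB): F_i = 10^(NF_i/10), G_i = 10^(G_i,dB/10)
  Stage 1: F_1 = 10^(0.691/10) = 1.172, G_1 = 10^(21.4/10) = 138.0
  Stage 2: F_2 = 10^(3.96/10) = 2.489, G_2 = 10^(12.3/10) = 16.98
Friis cascade:
  F = 1.172 + (2.489 − 1)/138.0 = 1.183
NF = 10 log₁₀(1.183) = 0.73 dB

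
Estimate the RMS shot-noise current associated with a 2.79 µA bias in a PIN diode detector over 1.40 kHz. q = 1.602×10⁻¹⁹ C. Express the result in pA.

I_n = √(2qI·B)
2qI·B = 2 × 1.602×10⁻¹⁹ × 2.79×10⁻⁶ × 1.40×10³ = 1.25×10⁻²¹ A²
I_n = √(1.25×10⁻²¹) = 3.54×10⁻¹¹ A = 35.4 pA

35.4 pA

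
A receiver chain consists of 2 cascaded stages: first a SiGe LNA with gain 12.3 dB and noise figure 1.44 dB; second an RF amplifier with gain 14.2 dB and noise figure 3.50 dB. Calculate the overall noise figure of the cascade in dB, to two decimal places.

Convert to linear (a loss of L dB is a gain of −L dB): F_i = 10^(NF_i/10), G_i = 10^(G_i,dB/10)
  Stage 1: F_1 = 10^(1.44/10) = 1.393, G_1 = 10^(12.3/10) = 16.98
  Stage 2: F_2 = 10^(3.50/10) = 2.239, G_2 = 10^(14.2/10) = 26.30
Friis cascade:
  F = 1.393 + (2.239 − 1)/16.98 = 1.466
NF = 10 log₁₀(1.466) = 1.66 dB

1.66 dB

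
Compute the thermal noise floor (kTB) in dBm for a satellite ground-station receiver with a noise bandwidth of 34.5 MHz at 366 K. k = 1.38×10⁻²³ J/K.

−97.6 dBm

P_n = kTB = 1.38×10⁻²³ × 366 × 3.45×10⁷ = 1.74×10⁻¹³ W
In dBm: 10 log₁₀(1.74×10⁻¹³ / 10⁻³) = −97.6 dBm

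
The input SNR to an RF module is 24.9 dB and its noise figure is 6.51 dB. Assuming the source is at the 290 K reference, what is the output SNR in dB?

By definition F = SNR_in/SNR_out, so in dB: SNR_out = SNR_in − NF
SNR_out = 24.9 − 6.51 = 18.39 dB

18.39 dB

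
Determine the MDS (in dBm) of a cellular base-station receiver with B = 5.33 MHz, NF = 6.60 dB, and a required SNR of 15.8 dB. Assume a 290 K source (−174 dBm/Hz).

Sensitivity = −174 + 10 log₁₀(B) + NF + SNR_min
= −174 + 67.27 + 6.60 + 15.8
= −84.33 dBm → −84.3 dBm

−84.3 dBm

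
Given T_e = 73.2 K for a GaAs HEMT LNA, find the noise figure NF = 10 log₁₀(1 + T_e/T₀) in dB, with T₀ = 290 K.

0.977 dB

F = 1 + T_e/T₀ = 1 + 73.2/290 = 1.25241
NF = 10 log₁₀(1.25241) = 0.977 dB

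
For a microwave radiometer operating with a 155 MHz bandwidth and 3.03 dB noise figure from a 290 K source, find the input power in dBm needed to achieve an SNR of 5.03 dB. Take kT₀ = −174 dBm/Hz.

Sensitivity = −174 + 10 log₁₀(B) + NF + SNR_min
= −174 + 81.9 + 3.03 + 5.03
= −84.04 dBm → −84.0 dBm

−84.0 dBm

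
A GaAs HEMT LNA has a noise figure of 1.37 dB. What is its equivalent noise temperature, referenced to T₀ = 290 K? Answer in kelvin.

108 K

F = 10^(1.37/10) = 1.37088
T_e = (F − 1)·T₀ = (1.37088 − 1) × 290 = 108 K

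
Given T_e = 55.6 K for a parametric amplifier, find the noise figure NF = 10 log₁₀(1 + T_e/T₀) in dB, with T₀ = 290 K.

0.762 dB

F = 1 + T_e/T₀ = 1 + 55.6/290 = 1.19172
NF = 10 log₁₀(1.19172) = 0.762 dB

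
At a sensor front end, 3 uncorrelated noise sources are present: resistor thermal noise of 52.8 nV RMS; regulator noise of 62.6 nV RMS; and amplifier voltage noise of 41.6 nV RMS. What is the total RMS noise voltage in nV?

91.9 nV

Uncorrelated sources add in power (mean-square): V_tot = √(ΣV_i²)
V_tot = √[(5.28×10⁻⁸)² + (6.26×10⁻⁸)² + (4.16×10⁻⁸)²] = 9.19×10⁻⁸ V = 91.9 nV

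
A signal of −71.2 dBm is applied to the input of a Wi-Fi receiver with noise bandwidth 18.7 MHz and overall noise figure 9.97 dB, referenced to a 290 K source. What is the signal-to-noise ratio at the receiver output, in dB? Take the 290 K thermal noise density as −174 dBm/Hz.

Noise floor: N = −174 + 10 log₁₀(B) + NF
10 log₁₀(1.87×10⁷) = 72.72 dB
N = −174 + 72.72 + 9.97 = −91.31 dBm
SNR = P_sig − N = −71.2 − (−91.31) = 20.11 dB → 20.1 dB

20.1 dB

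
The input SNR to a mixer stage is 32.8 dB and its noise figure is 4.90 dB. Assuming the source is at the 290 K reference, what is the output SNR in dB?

By definition F = SNR_in/SNR_out, so in dB: SNR_out = SNR_in − NF
SNR_out = 32.8 − 4.90 = 27.90 dB

27.90 dB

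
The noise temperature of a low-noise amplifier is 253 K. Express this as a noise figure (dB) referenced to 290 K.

2.72 dB

F = 1 + T_e/T₀ = 1 + 253/290 = 1.87241
NF = 10 log₁₀(1.87241) = 2.72 dB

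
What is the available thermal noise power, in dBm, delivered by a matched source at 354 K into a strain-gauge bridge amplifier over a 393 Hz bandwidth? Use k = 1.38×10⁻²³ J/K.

−147.2 dBm

P_n = kTB = 1.38×10⁻²³ × 354 × 3.93×10² = 1.92×10⁻¹⁸ W
In dBm: 10 log₁₀(1.92×10⁻¹⁸ / 10⁻³) = −147.2 dBm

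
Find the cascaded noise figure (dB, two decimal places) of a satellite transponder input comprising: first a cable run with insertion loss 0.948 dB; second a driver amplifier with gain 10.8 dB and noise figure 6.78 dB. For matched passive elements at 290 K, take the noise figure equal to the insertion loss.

Convert to linear (a loss of L dB is a gain of −L dB): F_i = 10^(NF_i/10), G_i = 10^(G_i,dB/10)
  Stage 1: F_1 = 10^(0.948/10) = 1.244, G_1 = 10^(−0.948/10) = 0.8039
  Stage 2: F_2 = 10^(6.78/10) = 4.764, G_2 = 10^(10.8/10) = 12.02
Friis cascade:
  F = 1.244 + (4.764 − 1)/0.8039 = 5.927
NF = 10 log₁₀(5.927) = 7.73 dB

7.73 dB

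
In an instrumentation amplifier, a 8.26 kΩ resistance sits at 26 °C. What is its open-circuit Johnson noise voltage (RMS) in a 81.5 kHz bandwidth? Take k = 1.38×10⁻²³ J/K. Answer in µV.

T = 26 °C + 273.15 = 299.15 K
V_n = √(4kTRB)
4kTRB = 4 × 1.38×10⁻²³ × 299.15 × 8.26×10³ × 8.15×10⁴ = 1.11×10⁻¹¹ V²
V_n = √(1.11×10⁻¹¹) = 3.33×10⁻⁶ V = 3.33 µV

3.33 µV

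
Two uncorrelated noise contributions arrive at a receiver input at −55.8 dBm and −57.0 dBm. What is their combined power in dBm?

Convert to linear, add, convert back:
P₁ = 2.63×10⁻⁹ W, P₂ = 2.00×10⁻⁹ W
P_tot = 4.63×10⁻⁹ W → 10 log₁₀(P_tot / 10⁻³) = −53.3 dBm

−53.3 dBm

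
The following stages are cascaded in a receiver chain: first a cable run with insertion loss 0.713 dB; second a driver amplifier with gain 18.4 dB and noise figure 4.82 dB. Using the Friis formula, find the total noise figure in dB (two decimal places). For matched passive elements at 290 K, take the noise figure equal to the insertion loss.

5.53 dB

Convert to linear (a loss of L dB is a gain of −L dB): F_i = 10^(NF_i/10), G_i = 10^(G_i,dB/10)
  Stage 1: F_1 = 10^(0.713/10) = 1.178, G_1 = 10^(−0.713/10) = 0.8486
  Stage 2: F_2 = 10^(4.82/10) = 3.034, G_2 = 10^(18.4/10) = 69.18
Friis cascade:
  F = 1.178 + (3.034 − 1)/0.8486 = 3.575
NF = 10 log₁₀(3.575) = 5.53 dB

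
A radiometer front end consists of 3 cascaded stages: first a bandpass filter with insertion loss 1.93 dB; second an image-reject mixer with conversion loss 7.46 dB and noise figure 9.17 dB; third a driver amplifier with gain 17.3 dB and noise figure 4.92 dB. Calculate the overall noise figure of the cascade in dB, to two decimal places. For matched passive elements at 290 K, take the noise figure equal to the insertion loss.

14.94 dB

Convert to linear (a loss of L dB is a gain of −L dB): F_i = 10^(NF_i/10), G_i = 10^(G_i,dB/10)
  Stage 1: F_1 = 10^(1.93/10) = 1.560, G_1 = 10^(−1.93/10) = 0.6412
  Stage 2: F_2 = 10^(9.17/10) = 8.260, G_2 = 10^(−7.46/10) = 0.1795
  Stage 3: F_3 = 10^(4.92/10) = 3.105, G_3 = 10^(17.3/10) = 53.70
Friis cascade:
  F = 1.560 + (8.260 − 1)/0.6412 + (3.105 − 1)/0.1151 = 31.17
NF = 10 log₁₀(31.17) = 14.94 dB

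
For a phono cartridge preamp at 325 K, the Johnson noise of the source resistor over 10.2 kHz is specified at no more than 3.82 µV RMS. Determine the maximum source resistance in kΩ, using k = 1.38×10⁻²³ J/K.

Johnson–Nyquist: V_n = √(4kTRB) ⇒ R = V_n² / (4kTB)
4kTB = 4 × 1.38×10⁻²³ × 325 × 1.02×10⁴ = 1.83×10⁻¹⁶
R = (3.82×10⁻⁶)² / 1.83×10⁻¹⁶ = 7.97×10⁴ Ω = 79.7 kΩ

79.7 kΩ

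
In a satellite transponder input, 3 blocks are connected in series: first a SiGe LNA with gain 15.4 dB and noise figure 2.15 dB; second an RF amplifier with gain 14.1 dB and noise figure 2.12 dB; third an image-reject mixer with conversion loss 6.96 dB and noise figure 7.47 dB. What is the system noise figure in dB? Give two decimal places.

2.21 dB

Convert to linear (a loss of L dB is a gain of −L dB): F_i = 10^(NF_i/10), G_i = 10^(G_i,dB/10)
  Stage 1: F_1 = 10^(2.15/10) = 1.641, G_1 = 10^(15.4/10) = 34.67
  Stage 2: F_2 = 10^(2.12/10) = 1.629, G_2 = 10^(14.1/10) = 25.70
  Stage 3: F_3 = 10^(7.47/10) = 5.585, G_3 = 10^(−6.96/10) = 0.2014
Friis cascade:
  F = 1.641 + (1.629 − 1)/34.67 + (5.585 − 1)/891.3 = 1.664
NF = 10 log₁₀(1.664) = 2.21 dB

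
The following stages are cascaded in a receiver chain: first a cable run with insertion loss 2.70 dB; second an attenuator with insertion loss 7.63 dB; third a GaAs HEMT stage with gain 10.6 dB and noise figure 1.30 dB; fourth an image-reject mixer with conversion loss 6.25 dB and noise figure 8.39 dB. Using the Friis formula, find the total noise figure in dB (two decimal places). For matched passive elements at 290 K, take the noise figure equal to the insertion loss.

Convert to linear (a loss of L dB is a gain of −L dB): F_i = 10^(NF_i/10), G_i = 10^(G_i,dB/10)
  Stage 1: F_1 = 10^(2.70/10) = 1.862, G_1 = 10^(−2.70/10) = 0.5370
  Stage 2: F_2 = 10^(7.63/10) = 5.794, G_2 = 10^(−7.63/10) = 0.1726
  Stage 3: F_3 = 10^(1.30/10) = 1.349, G_3 = 10^(10.6/10) = 11.48
  Stage 4: F_4 = 10^(8.39/10) = 6.902, G_4 = 10^(−6.25/10) = 0.2371
Friis cascade:
  F = 1.862 + (5.794 − 1)/0.5370 + (1.349 − 1)/0.09268 + (6.902 − 1)/1.064 = 20.10
NF = 10 log₁₀(20.10) = 13.03 dB

13.03 dB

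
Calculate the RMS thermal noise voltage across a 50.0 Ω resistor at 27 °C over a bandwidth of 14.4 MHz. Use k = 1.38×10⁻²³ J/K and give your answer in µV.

T = 27 °C + 273.15 = 300.15 K
V_n = √(4kTRB)
4kTRB = 4 × 1.38×10⁻²³ × 300.15 × 5.00×10¹ × 1.44×10⁷ = 1.19×10⁻¹¹ V²
V_n = √(1.19×10⁻¹¹) = 3.45×10⁻⁶ V = 3.45 µV

3.45 µV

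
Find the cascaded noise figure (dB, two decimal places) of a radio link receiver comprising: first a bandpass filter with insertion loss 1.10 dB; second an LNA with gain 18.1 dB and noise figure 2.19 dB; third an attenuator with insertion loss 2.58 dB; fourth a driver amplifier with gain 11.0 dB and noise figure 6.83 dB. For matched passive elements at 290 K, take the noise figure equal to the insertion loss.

Convert to linear (a loss of L dB is a gain of −L dB): F_i = 10^(NF_i/10), G_i = 10^(G_i,dB/10)
  Stage 1: F_1 = 10^(1.10/10) = 1.288, G_1 = 10^(−1.10/10) = 0.7762
  Stage 2: F_2 = 10^(2.19/10) = 1.656, G_2 = 10^(18.1/10) = 64.57
  Stage 3: F_3 = 10^(2.58/10) = 1.811, G_3 = 10^(−2.58/10) = 0.5521
  Stage 4: F_4 = 10^(6.83/10) = 4.819, G_4 = 10^(11.0/10) = 12.59
Friis cascade:
  F = 1.288 + (1.656 − 1)/0.7762 + (1.811 − 1)/50.12 + (4.819 − 1)/27.67 = 2.287
NF = 10 log₁₀(2.287) = 3.59 dB

3.59 dB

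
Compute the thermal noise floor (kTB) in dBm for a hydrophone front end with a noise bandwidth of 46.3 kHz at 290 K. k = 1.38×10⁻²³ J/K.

−127.3 dBm

P_n = kTB = 1.38×10⁻²³ × 290 × 4.63×10⁴ = 1.85×10⁻¹⁶ W
In dBm: 10 log₁₀(1.85×10⁻¹⁶ / 10⁻³) = −127.3 dBm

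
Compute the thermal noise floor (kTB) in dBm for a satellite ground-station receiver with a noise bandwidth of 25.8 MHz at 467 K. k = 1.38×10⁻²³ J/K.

−97.8 dBm

P_n = kTB = 1.38×10⁻²³ × 467 × 2.58×10⁷ = 1.66×10⁻¹³ W
In dBm: 10 log₁₀(1.66×10⁻¹³ / 10⁻³) = −97.8 dBm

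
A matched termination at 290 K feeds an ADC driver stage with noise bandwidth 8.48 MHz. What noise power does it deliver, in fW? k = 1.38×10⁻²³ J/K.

P_n = kTB = 1.38×10⁻²³ × 290 × 8.48×10⁶ = 3.39×10⁻¹⁴ W = 33.9 fW

33.9 fW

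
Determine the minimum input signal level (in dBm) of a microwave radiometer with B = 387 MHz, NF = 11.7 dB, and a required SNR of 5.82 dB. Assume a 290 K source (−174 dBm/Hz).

−70.6 dBm

Sensitivity = −174 + 10 log₁₀(B) + NF + SNR_min
= −174 + 85.88 + 11.7 + 5.82
= −70.60 dBm → −70.6 dBm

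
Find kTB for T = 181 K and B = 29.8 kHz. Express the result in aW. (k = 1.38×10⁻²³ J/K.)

74.4 aW

P_n = kTB = 1.38×10⁻²³ × 181 × 2.98×10⁴ = 7.44×10⁻¹⁷ W = 74.4 aW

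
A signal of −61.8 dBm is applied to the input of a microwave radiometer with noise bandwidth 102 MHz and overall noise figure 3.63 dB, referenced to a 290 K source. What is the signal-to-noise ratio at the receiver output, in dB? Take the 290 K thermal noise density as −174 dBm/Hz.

Noise floor: N = −174 + 10 log₁₀(B) + NF
10 log₁₀(1.02×10⁸) = 80.09 dB
N = −174 + 80.09 + 3.63 = −90.28 dBm
SNR = P_sig − N = −61.8 − (−90.28) = 28.48 dB → 28.5 dB

28.5 dB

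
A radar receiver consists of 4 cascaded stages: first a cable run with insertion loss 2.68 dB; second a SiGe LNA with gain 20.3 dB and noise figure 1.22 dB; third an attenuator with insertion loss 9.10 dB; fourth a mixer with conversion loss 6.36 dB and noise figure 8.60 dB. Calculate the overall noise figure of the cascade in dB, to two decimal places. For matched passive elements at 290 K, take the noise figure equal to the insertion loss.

5.39 dB

Convert to linear (a loss of L dB is a gain of −L dB): F_i = 10^(NF_i/10), G_i = 10^(G_i,dB/10)
  Stage 1: F_1 = 10^(2.68/10) = 1.854, G_1 = 10^(−2.68/10) = 0.5395
  Stage 2: F_2 = 10^(1.22/10) = 1.324, G_2 = 10^(20.3/10) = 107.2
  Stage 3: F_3 = 10^(9.10/10) = 8.128, G_3 = 10^(−9.10/10) = 0.1230
  Stage 4: F_4 = 10^(8.60/10) = 7.244, G_4 = 10^(−6.36/10) = 0.2312
Friis cascade:
  F = 1.854 + (1.324 − 1)/0.5395 + (8.128 − 1)/57.81 + (7.244 − 1)/7.112 = 3.456
NF = 10 log₁₀(3.456) = 5.39 dB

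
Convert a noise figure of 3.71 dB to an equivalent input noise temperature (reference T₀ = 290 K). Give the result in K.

F = 10^(3.71/10) = 2.34963
T_e = (F − 1)·T₀ = (2.34963 − 1) × 290 = 391 K

391 K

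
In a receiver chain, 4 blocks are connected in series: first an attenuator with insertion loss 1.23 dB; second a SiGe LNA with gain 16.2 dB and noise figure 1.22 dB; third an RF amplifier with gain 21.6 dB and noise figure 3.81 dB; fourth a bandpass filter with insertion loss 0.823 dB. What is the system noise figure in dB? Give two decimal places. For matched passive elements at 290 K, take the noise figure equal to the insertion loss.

Convert to linear (a loss of L dB is a gain of −L dB): F_i = 10^(NF_i/10), G_i = 10^(G_i,dB/10)
  Stage 1: F_1 = 10^(1.23/10) = 1.327, G_1 = 10^(−1.23/10) = 0.7534
  Stage 2: F_2 = 10^(1.22/10) = 1.324, G_2 = 10^(16.2/10) = 41.69
  Stage 3: F_3 = 10^(3.81/10) = 2.404, G_3 = 10^(21.6/10) = 144.5
  Stage 4: F_4 = 10^(0.823/10) = 1.209, G_4 = 10^(−0.823/10) = 0.8274
Friis cascade:
  F = 1.327 + (1.324 − 1)/0.7534 + (2.404 − 1)/31.41 + (1.209 − 1)/4539 = 1.803
NF = 10 log₁₀(1.803) = 2.56 dB

2.56 dB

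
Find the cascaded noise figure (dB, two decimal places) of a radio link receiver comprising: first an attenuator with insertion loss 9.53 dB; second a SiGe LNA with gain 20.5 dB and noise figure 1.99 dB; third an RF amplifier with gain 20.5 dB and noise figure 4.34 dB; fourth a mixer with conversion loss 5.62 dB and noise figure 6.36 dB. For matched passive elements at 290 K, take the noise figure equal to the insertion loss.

Convert to linear (a loss of L dB is a gain of −L dB): F_i = 10^(NF_i/10), G_i = 10^(G_i,dB/10)
  Stage 1: F_1 = 10^(9.53/10) = 8.974, G_1 = 10^(−9.53/10) = 0.1114
  Stage 2: F_2 = 10^(1.99/10) = 1.581, G_2 = 10^(20.5/10) = 112.2
  Stage 3: F_3 = 10^(4.34/10) = 2.716, G_3 = 10^(20.5/10) = 112.2
  Stage 4: F_4 = 10^(6.36/10) = 4.325, G_4 = 10^(−5.62/10) = 0.2742
Friis cascade:
  F = 8.974 + (1.581 − 1)/0.1114 + (2.716 − 1)/12.50 + (4.325 − 1)/1403 = 14.33
NF = 10 log₁₀(14.33) = 11.56 dB

11.56 dB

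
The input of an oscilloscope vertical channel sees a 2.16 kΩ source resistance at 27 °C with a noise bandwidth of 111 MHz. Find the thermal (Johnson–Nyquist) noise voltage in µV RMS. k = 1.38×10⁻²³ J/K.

63.0 µV

T = 27 °C + 273.15 = 300.15 K
V_n = √(4kTRB)
4kTRB = 4 × 1.38×10⁻²³ × 300.15 × 2.16×10³ × 1.11×10⁸ = 3.97×10⁻⁹ V²
V_n = √(3.97×10⁻⁹) = 6.30×10⁻⁵ V = 63.0 µV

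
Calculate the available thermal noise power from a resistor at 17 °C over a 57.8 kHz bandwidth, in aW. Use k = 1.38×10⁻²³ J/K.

T = 17 °C + 273.15 = 290.15 K
P_n = kTB = 1.38×10⁻²³ × 290.15 × 5.78×10⁴ = 2.31×10⁻¹⁶ W = 231 aW

231 aW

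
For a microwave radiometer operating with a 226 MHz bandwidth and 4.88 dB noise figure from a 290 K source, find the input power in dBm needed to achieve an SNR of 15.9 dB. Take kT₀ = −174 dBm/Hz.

−69.7 dBm

Sensitivity = −174 + 10 log₁₀(B) + NF + SNR_min
= −174 + 83.54 + 4.88 + 15.9
= −69.68 dBm → −69.7 dBm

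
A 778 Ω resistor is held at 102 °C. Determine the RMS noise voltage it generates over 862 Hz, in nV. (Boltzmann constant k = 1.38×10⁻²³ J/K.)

118 nV

T = 102 °C + 273.15 = 375.15 K
V_n = √(4kTRB)
4kTRB = 4 × 1.38×10⁻²³ × 375.15 × 7.78×10² × 8.62×10² = 1.39×10⁻¹⁴ V²
V_n = √(1.39×10⁻¹⁴) = 1.18×10⁻⁷ V = 118 nV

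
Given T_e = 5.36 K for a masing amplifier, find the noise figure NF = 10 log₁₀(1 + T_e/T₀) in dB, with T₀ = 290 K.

0.080 dB

F = 1 + T_e/T₀ = 1 + 5.36/290 = 1.01848
NF = 10 log₁₀(1.01848) = 0.080 dB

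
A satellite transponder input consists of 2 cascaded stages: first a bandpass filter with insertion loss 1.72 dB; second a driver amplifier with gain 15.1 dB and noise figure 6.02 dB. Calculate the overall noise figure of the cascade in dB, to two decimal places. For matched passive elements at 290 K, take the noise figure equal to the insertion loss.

7.74 dB

Convert to linear (a loss of L dB is a gain of −L dB): F_i = 10^(NF_i/10), G_i = 10^(G_i,dB/10)
  Stage 1: F_1 = 10^(1.72/10) = 1.486, G_1 = 10^(−1.72/10) = 0.6730
  Stage 2: F_2 = 10^(6.02/10) = 3.999, G_2 = 10^(15.1/10) = 32.36
Friis cascade:
  F = 1.486 + (3.999 − 1)/0.6730 = 5.943
NF = 10 log₁₀(5.943) = 7.74 dB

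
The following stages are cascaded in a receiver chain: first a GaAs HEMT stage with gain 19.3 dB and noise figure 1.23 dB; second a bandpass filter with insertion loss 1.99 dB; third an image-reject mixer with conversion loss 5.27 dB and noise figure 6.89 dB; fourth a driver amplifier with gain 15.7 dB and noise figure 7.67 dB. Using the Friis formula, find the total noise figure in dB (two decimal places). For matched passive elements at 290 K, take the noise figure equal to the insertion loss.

2.33 dB

Convert to linear (a loss of L dB is a gain of −L dB): F_i = 10^(NF_i/10), G_i = 10^(G_i,dB/10)
  Stage 1: F_1 = 10^(1.23/10) = 1.327, G_1 = 10^(19.3/10) = 85.11
  Stage 2: F_2 = 10^(1.99/10) = 1.581, G_2 = 10^(−1.99/10) = 0.6324
  Stage 3: F_3 = 10^(6.89/10) = 4.887, G_3 = 10^(−5.27/10) = 0.2972
  Stage 4: F_4 = 10^(7.67/10) = 5.848, G_4 = 10^(15.7/10) = 37.15
Friis cascade:
  F = 1.327 + (1.581 − 1)/85.11 + (4.887 − 1)/53.83 + (5.848 − 1)/16.00 = 1.710
NF = 10 log₁₀(1.710) = 2.33 dB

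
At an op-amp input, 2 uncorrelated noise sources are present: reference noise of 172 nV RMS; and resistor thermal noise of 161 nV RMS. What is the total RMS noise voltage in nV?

236 nV

Uncorrelated sources add in power (mean-square): V_tot = √(ΣV_i²)
V_tot = √[(1.72×10⁻⁷)² + (1.61×10⁻⁷)²] = 2.36×10⁻⁷ V = 236 nV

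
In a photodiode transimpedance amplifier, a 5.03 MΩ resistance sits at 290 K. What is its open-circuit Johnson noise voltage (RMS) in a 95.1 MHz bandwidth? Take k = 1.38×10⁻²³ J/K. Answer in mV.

2.77 mV

V_n = √(4kTRB)
4kTRB = 4 × 1.38×10⁻²³ × 290 × 5.03×10⁶ × 9.51×10⁷ = 7.66×10⁻⁶ V²
V_n = √(7.66×10⁻⁶) = 2.77×10⁻³ V = 2.77 mV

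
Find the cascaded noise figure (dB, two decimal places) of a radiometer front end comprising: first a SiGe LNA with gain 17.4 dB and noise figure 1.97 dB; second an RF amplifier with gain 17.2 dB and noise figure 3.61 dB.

Convert to linear (a loss of L dB is a gain of −L dB): F_i = 10^(NF_i/10), G_i = 10^(G_i,dB/10)
  Stage 1: F_1 = 10^(1.97/10) = 1.574, G_1 = 10^(17.4/10) = 54.95
  Stage 2: F_2 = 10^(3.61/10) = 2.296, G_2 = 10^(17.2/10) = 52.48
Friis cascade:
  F = 1.574 + (2.296 − 1)/54.95 = 1.598
NF = 10 log₁₀(1.598) = 2.03 dB

2.03 dB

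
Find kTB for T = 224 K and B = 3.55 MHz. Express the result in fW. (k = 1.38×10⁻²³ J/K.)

11.0 fW

P_n = kTB = 1.38×10⁻²³ × 224 × 3.55×10⁶ = 1.10×10⁻¹⁴ W = 11.0 fW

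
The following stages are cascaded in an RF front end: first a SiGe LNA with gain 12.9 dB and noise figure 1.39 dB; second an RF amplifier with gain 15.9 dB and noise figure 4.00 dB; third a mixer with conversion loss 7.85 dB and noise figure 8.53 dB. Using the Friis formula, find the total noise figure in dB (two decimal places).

Convert to linear (a loss of L dB is a gain of −L dB): F_i = 10^(NF_i/10), G_i = 10^(G_i,dB/10)
  Stage 1: F_1 = 10^(1.39/10) = 1.377, G_1 = 10^(12.9/10) = 19.50
  Stage 2: F_2 = 10^(4.00/10) = 2.512, G_2 = 10^(15.9/10) = 38.90
  Stage 3: F_3 = 10^(8.53/10) = 7.129, G_3 = 10^(−7.85/10) = 0.1641
Friis cascade:
  F = 1.377 + (2.512 − 1)/19.50 + (7.129 − 1)/758.6 = 1.463
NF = 10 log₁₀(1.463) = 1.65 dB

1.65 dB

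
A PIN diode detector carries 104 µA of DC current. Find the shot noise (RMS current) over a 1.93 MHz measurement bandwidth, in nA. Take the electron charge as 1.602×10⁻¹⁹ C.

8.02 nA

I_n = √(2qI·B)
2qI·B = 2 × 1.602×10⁻¹⁹ × 1.04×10⁻⁴ × 1.93×10⁶ = 6.43×10⁻¹⁷ A²
I_n = √(6.43×10⁻¹⁷) = 8.02×10⁻⁹ A = 8.02 nA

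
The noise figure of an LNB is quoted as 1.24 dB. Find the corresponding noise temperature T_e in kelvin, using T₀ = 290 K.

F = 10^(1.24/10) = 1.33045
T_e = (F − 1)·T₀ = (1.33045 − 1) × 290 = 95.8 K

95.8 K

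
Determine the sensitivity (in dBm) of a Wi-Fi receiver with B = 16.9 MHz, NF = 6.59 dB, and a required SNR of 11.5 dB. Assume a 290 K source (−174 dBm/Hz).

Sensitivity = −174 + 10 log₁₀(B) + NF + SNR_min
= −174 + 72.28 + 6.59 + 11.5
= −83.63 dBm → −83.6 dBm

−83.6 dBm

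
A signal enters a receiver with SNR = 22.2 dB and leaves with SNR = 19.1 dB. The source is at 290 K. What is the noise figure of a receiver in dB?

3.1 dB

NF (dB) = SNR_in(dB) − SNR_out(dB) when the source is at T₀
NF = 22.2 − 19.1 = 3.1 dB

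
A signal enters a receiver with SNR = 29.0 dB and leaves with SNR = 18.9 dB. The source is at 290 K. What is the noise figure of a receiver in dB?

NF (dB) = SNR_in(dB) − SNR_out(dB) when the source is at T₀
NF = 29.0 − 18.9 = 10.1 dB

10.1 dB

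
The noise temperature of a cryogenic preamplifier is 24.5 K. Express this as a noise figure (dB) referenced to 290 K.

0.352 dB

F = 1 + T_e/T₀ = 1 + 24.5/290 = 1.08448
NF = 10 log₁₀(1.08448) = 0.352 dB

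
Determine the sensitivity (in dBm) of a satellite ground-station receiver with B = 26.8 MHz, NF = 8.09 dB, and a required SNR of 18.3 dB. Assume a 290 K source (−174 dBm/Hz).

−73.3 dBm

Sensitivity = −174 + 10 log₁₀(B) + NF + SNR_min
= −174 + 74.28 + 8.09 + 18.3
= −73.33 dBm → −73.3 dBm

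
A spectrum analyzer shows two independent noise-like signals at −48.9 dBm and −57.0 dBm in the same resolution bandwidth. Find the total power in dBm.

−48.3 dBm

Convert to linear, add, convert back:
P₁ = 1.29×10⁻⁸ W, P₂ = 2.00×10⁻⁹ W
P_tot = 1.49×10⁻⁸ W → 10 log₁₀(P_tot / 10⁻³) = −48.3 dBm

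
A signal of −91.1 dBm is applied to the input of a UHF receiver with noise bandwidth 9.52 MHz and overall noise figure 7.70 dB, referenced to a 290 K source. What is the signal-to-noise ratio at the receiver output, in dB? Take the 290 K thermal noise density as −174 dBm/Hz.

5.4 dB

Noise floor: N = −174 + 10 log₁₀(B) + NF
10 log₁₀(9.52×10⁶) = 69.79 dB
N = −174 + 69.79 + 7.70 = −96.51 dBm
SNR = P_sig − N = −91.1 − (−96.51) = 5.41 dB → 5.4 dB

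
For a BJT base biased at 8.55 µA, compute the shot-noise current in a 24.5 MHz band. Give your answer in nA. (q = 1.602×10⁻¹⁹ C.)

I_n = √(2qI·B)
2qI·B = 2 × 1.602×10⁻¹⁹ × 8.55×10⁻⁶ × 2.45×10⁷ = 6.71×10⁻¹⁷ A²
I_n = √(6.71×10⁻¹⁷) = 8.19×10⁻⁹ A = 8.19 nA

8.19 nA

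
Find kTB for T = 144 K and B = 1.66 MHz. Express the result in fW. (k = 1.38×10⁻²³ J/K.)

P_n = kTB = 1.38×10⁻²³ × 144 × 1.66×10⁶ = 3.30×10⁻¹⁵ W = 3.30 fW

3.30 fW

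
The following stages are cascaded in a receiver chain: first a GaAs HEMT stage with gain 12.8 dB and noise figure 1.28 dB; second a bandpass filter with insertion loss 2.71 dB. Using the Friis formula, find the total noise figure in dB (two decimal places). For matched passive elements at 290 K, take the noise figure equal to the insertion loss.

1.42 dB

Convert to linear (a loss of L dB is a gain of −L dB): F_i = 10^(NF_i/10), G_i = 10^(G_i,dB/10)
  Stage 1: F_1 = 10^(1.28/10) = 1.343, G_1 = 10^(12.8/10) = 19.05
  Stage 2: F_2 = 10^(2.71/10) = 1.866, G_2 = 10^(−2.71/10) = 0.5358
Friis cascade:
  F = 1.343 + (1.866 − 1)/19.05 = 1.388
NF = 10 log₁₀(1.388) = 1.42 dB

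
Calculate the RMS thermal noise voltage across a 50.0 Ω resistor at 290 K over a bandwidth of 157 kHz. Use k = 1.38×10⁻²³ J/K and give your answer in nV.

V_n = √(4kTRB)
4kTRB = 4 × 1.38×10⁻²³ × 290 × 5.00×10¹ × 1.57×10⁵ = 1.26×10⁻¹³ V²
V_n = √(1.26×10⁻¹³) = 3.54×10⁻⁷ V = 354 nV

354 nV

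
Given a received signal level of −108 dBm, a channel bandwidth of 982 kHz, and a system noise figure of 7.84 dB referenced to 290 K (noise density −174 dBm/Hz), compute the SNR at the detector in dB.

Noise floor: N = −174 + 10 log₁₀(B) + NF
10 log₁₀(9.82×10⁵) = 59.92 dB
N = −174 + 59.92 + 7.84 = −106.24 dBm
SNR = P_sig − N = −108 − (−106.24) = −1.76 dB → −1.8 dB

−1.8 dB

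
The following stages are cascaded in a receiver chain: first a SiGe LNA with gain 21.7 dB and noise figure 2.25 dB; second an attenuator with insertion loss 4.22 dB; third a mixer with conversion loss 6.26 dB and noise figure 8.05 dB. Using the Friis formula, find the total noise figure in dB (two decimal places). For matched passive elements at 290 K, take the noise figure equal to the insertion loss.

2.52 dB

Convert to linear (a loss of L dB is a gain of −L dB): F_i = 10^(NF_i/10), G_i = 10^(G_i,dB/10)
  Stage 1: F_1 = 10^(2.25/10) = 1.679, G_1 = 10^(21.7/10) = 147.9
  Stage 2: F_2 = 10^(4.22/10) = 2.642, G_2 = 10^(−4.22/10) = 0.3784
  Stage 3: F_3 = 10^(8.05/10) = 6.383, G_3 = 10^(−6.26/10) = 0.2366
Friis cascade:
  F = 1.679 + (2.642 − 1)/147.9 + (6.383 − 1)/55.98 = 1.786
NF = 10 log₁₀(1.786) = 2.52 dB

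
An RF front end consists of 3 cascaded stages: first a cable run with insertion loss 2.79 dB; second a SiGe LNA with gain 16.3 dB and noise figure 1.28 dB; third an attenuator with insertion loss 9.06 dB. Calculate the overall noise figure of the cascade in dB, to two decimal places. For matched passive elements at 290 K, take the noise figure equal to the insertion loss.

Convert to linear (a loss of L dB is a gain of −L dB): F_i = 10^(NF_i/10), G_i = 10^(G_i,dB/10)
  Stage 1: F_1 = 10^(2.79/10) = 1.901, G_1 = 10^(−2.79/10) = 0.5260
  Stage 2: F_2 = 10^(1.28/10) = 1.343, G_2 = 10^(16.3/10) = 42.66
  Stage 3: F_3 = 10^(9.06/10) = 8.054, G_3 = 10^(−9.06/10) = 0.1242
Friis cascade:
  F = 1.901 + (1.343 − 1)/0.5260 + (8.054 − 1)/22.44 = 2.867
NF = 10 log₁₀(2.867) = 4.57 dB

4.57 dB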